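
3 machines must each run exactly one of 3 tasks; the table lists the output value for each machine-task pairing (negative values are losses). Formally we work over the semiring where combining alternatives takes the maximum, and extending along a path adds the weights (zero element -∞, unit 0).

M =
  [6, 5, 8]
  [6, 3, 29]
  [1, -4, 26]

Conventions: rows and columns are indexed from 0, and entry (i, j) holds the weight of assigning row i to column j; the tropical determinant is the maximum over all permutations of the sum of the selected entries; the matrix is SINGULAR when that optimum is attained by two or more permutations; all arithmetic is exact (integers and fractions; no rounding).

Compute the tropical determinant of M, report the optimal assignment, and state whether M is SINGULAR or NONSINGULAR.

σ = (0, 1, 2): 6 + 3 + 26 = 35
σ = (0, 2, 1): 6 + 29 + (-4) = 31
σ = (1, 0, 2): 5 + 6 + 26 = 37
σ = (1, 2, 0): 5 + 29 + 1 = 35
σ = (2, 0, 1): 8 + 6 + (-4) = 10
σ = (2, 1, 0): 8 + 3 + 1 = 12
Optimal value attained by: σ = (1, 0, 2).
Answer: det⊕(M) = 37; verdict: NONSINGULAR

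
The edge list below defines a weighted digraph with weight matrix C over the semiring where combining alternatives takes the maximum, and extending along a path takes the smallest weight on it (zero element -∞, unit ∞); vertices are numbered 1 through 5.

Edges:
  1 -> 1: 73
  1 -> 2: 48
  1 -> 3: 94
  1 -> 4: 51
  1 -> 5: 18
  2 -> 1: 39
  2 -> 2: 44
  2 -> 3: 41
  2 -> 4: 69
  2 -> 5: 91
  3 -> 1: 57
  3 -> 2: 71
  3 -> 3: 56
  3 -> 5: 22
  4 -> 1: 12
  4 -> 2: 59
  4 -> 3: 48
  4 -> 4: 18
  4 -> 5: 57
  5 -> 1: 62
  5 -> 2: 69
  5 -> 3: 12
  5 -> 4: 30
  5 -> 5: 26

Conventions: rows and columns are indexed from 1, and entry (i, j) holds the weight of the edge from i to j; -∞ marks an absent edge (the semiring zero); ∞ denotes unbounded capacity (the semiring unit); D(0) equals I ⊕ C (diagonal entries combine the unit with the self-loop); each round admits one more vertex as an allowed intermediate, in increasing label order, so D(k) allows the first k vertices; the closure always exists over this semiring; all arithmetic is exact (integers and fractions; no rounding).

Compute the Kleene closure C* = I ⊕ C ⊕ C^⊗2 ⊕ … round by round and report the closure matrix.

D(0):
  [∞, 48, 94, 51, 18]
  [39, ∞, 41, 69, 91]
  [57, 71, ∞, -∞, 22]
  [12, 59, 48, ∞, 57]
  [62, 69, 12, 30, ∞]
D(1):
  [∞, 48, 94, 51, 18]
  [39, ∞, 41, 69, 91]
  [57, 71, ∞, 51, 22]
  [12, 59, 48, ∞, 57]
  [62, 69, 62, 51, ∞]
D(2):
  [∞, 48, 94, 51, 48]
  [39, ∞, 41, 69, 91]
  [57, 71, ∞, 69, 71]
  [39, 59, 48, ∞, 59]
  [62, 69, 62, 69, ∞]
D(3):
  [∞, 71, 94, 69, 71]
  [41, ∞, 41, 69, 91]
  [57, 71, ∞, 69, 71]
  [48, 59, 48, ∞, 59]
  [62, 69, 62, 69, ∞]
D(4):
  [∞, 71, 94, 69, 71]
  [48, ∞, 48, 69, 91]
  [57, 71, ∞, 69, 71]
  [48, 59, 48, ∞, 59]
  [62, 69, 62, 69, ∞]
D(5):
  [∞, 71, 94, 69, 71]
  [62, ∞, 62, 69, 91]
  [62, 71, ∞, 69, 71]
  [59, 59, 59, ∞, 59]
  [62, 69, 62, 69, ∞]
Answer: C* = [[∞, 71, 94, 69, 71], [62, ∞, 62, 69, 91], [62, 71, ∞, 69, 71], [59, 59, 59, ∞, 59], [62, 69, 62, 69, ∞]]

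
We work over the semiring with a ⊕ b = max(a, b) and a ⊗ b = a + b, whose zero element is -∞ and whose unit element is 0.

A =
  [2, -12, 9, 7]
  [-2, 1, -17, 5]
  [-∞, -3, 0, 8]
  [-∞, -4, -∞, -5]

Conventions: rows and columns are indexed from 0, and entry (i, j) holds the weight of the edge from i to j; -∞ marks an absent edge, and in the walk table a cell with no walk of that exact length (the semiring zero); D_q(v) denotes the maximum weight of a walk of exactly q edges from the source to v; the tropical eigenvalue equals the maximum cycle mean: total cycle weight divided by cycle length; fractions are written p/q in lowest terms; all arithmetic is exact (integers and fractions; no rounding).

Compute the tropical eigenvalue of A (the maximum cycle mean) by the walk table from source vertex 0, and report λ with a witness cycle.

q=0: [0, -∞, -∞, -∞]
q=1: [2, -12, 9, 7]
q=2: [4, 6, 11, 17]
q=3: [6, 13, 13, 19]
q=4: [11, 15, 15, 21]
Optimal cycle mean attained by: cycle 0->2->3->1->0, total 9 + 8 + (-4) + (-2), length 4.
Answer: λ = 11/4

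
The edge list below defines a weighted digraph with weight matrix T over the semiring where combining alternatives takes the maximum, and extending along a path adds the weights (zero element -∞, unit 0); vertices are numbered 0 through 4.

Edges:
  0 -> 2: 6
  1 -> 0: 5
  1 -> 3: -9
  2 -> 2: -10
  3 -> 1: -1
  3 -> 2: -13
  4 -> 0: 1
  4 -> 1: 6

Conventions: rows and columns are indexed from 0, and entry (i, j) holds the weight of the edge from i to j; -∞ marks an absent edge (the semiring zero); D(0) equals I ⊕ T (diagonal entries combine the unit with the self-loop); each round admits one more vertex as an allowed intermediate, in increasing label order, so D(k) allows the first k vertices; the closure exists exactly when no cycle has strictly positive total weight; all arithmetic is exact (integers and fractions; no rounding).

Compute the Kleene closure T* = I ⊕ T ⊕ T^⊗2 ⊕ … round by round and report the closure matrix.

D(0):
  [0, -∞, 6, -∞, -∞]
  [5, 0, -∞, -9, -∞]
  [-∞, -∞, 0, -∞, -∞]
  [-∞, -1, -13, 0, -∞]
  [1, 6, -∞, -∞, 0]
D(1):
  [0, -∞, 6, -∞, -∞]
  [5, 0, 11, -9, -∞]
  [-∞, -∞, 0, -∞, -∞]
  [-∞, -1, -13, 0, -∞]
  [1, 6, 7, -∞, 0]
D(2):
  [0, -∞, 6, -∞, -∞]
  [5, 0, 11, -9, -∞]
  [-∞, -∞, 0, -∞, -∞]
  [4, -1, 10, 0, -∞]
  [11, 6, 17, -3, 0]
D(3):
  [0, -∞, 6, -∞, -∞]
  [5, 0, 11, -9, -∞]
  [-∞, -∞, 0, -∞, -∞]
  [4, -1, 10, 0, -∞]
  [11, 6, 17, -3, 0]
D(4):
  [0, -∞, 6, -∞, -∞]
  [5, 0, 11, -9, -∞]
  [-∞, -∞, 0, -∞, -∞]
  [4, -1, 10, 0, -∞]
  [11, 6, 17, -3, 0]
D(5):
  [0, -∞, 6, -∞, -∞]
  [5, 0, 11, -9, -∞]
  [-∞, -∞, 0, -∞, -∞]
  [4, -1, 10, 0, -∞]
  [11, 6, 17, -3, 0]
Answer: T* = [[0, -∞, 6, -∞, -∞], [5, 0, 11, -9, -∞], [-∞, -∞, 0, -∞, -∞], [4, -1, 10, 0, -∞], [11, 6, 17, -3, 0]]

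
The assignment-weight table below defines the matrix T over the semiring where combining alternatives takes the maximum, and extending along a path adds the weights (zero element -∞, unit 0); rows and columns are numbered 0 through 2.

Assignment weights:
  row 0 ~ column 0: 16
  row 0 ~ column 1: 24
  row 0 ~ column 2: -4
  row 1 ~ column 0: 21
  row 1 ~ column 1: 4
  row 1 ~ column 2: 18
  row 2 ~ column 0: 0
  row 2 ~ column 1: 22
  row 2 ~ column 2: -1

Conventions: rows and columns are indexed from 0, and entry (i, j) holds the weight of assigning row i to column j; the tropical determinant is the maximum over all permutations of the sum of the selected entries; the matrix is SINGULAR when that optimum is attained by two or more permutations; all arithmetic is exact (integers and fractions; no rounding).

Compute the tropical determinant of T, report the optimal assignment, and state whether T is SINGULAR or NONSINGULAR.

σ = (0, 1, 2): 16 + 4 + (-1) = 19
σ = (0, 2, 1): 16 + 18 + 22 = 56
σ = (1, 0, 2): 24 + 21 + (-1) = 44
σ = (1, 2, 0): 24 + 18 + 0 = 42
σ = (2, 0, 1): (-4) + 21 + 22 = 39
σ = (2, 1, 0): (-4) + 4 + 0 = 0
Optimal value attained by: σ = (0, 2, 1).
Answer: det⊕(T) = 56; verdict: NONSINGULAR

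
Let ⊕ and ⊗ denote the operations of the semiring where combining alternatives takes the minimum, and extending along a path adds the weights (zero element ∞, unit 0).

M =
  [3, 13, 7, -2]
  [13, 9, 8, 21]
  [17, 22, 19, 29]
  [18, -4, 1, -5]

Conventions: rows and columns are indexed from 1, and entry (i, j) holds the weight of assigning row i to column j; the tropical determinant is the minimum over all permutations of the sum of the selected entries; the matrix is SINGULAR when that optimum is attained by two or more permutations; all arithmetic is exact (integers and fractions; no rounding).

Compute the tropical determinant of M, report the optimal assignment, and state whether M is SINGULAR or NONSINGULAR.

σ = (1, 2, 3, 4): 3 + 9 + 19 + (-5) = 26
σ = (1, 2, 4, 3): 3 + 9 + 29 + 1 = 42
σ = (1, 3, 2, 4): 3 + 8 + 22 + (-5) = 28
σ = (1, 3, 4, 2): 3 + 8 + 29 + (-4) = 36
σ = (1, 4, 2, 3): 3 + 21 + 22 + 1 = 47
σ = (1, 4, 3, 2): 3 + 21 + 19 + (-4) = 39
σ = (2, 1, 3, 4): 13 + 13 + 19 + (-5) = 40
σ = (2, 1, 4, 3): 13 + 13 + 29 + 1 = 56
σ = (2, 3, 1, 4): 13 + 8 + 17 + (-5) = 33
σ = (2, 3, 4, 1): 13 + 8 + 29 + 18 = 68
σ = (2, 4, 1, 3): 13 + 21 + 17 + 1 = 52
σ = (2, 4, 3, 1): 13 + 21 + 19 + 18 = 71
σ = (3, 1, 2, 4): 7 + 13 + 22 + (-5) = 37
σ = (3, 1, 4, 2): 7 + 13 + 29 + (-4) = 45
σ = (3, 2, 1, 4): 7 + 9 + 17 + (-5) = 28
σ = (3, 2, 4, 1): 7 + 9 + 29 + 18 = 63
σ = (3, 4, 1, 2): 7 + 21 + 17 + (-4) = 41
σ = (3, 4, 2, 1): 7 + 21 + 22 + 18 = 68
σ = (4, 1, 2, 3): (-2) + 13 + 22 + 1 = 34
σ = (4, 1, 3, 2): (-2) + 13 + 19 + (-4) = 26
σ = (4, 2, 1, 3): (-2) + 9 + 17 + 1 = 25
σ = (4, 2, 3, 1): (-2) + 9 + 19 + 18 = 44
σ = (4, 3, 1, 2): (-2) + 8 + 17 + (-4) = 19
σ = (4, 3, 2, 1): (-2) + 8 + 22 + 18 = 46
Optimal value attained by: σ = (4, 3, 1, 2).
Answer: det⊕(M) = 19; verdict: NONSINGULAR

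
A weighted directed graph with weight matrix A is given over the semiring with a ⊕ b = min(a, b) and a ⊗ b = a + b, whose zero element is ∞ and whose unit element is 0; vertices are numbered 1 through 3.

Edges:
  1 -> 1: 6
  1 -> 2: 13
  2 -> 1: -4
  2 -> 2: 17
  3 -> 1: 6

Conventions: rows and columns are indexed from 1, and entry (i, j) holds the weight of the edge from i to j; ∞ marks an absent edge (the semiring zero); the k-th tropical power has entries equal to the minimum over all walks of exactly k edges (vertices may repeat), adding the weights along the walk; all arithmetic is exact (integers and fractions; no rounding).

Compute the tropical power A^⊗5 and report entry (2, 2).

A^⊗2:
  [9, 19, ∞]
  [2, 9, ∞]
  [12, 19, ∞]
A^⊗3:
  [15, 22, ∞]
  [5, 15, ∞]
  [15, 25, ∞]
A^⊗4:
  [18, 28, ∞]
  [11, 18, ∞]
  [21, 28, ∞]
A^⊗5:
  [24, 31, ∞]
  [14, 24, ∞]
  [24, 34, ∞]
Key observation: the optimum is the walk 2->1->1->2->1->2, with weight (-4) + 6 + 13 + (-4) + 13 = 24.
Optimal value attained by: walk 2->1->1->2->1->2.
Answer: (A^⊗5)[2][2] = 24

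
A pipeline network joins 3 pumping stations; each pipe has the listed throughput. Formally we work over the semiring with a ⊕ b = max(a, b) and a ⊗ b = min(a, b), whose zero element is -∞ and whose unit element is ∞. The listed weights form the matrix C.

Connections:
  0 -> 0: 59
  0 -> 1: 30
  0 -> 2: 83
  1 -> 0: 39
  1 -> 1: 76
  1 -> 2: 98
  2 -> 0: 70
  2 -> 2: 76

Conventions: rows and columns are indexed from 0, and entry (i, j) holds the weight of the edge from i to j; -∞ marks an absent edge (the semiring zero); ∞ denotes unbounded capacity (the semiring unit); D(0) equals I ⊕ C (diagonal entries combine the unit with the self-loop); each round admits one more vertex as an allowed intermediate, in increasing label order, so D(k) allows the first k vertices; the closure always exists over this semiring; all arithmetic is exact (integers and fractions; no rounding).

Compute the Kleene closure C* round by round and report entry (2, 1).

D(0):
  [∞, 30, 83]
  [39, ∞, 98]
  [70, -∞, ∞]
D(1):
  [∞, 30, 83]
  [39, ∞, 98]
  [70, 30, ∞]
D(2):
  [∞, 30, 83]
  [39, ∞, 98]
  [70, 30, ∞]
D(3):
  [∞, 30, 83]
  [70, ∞, 98]
  [70, 30, ∞]
Answer: C*[2][1] = 30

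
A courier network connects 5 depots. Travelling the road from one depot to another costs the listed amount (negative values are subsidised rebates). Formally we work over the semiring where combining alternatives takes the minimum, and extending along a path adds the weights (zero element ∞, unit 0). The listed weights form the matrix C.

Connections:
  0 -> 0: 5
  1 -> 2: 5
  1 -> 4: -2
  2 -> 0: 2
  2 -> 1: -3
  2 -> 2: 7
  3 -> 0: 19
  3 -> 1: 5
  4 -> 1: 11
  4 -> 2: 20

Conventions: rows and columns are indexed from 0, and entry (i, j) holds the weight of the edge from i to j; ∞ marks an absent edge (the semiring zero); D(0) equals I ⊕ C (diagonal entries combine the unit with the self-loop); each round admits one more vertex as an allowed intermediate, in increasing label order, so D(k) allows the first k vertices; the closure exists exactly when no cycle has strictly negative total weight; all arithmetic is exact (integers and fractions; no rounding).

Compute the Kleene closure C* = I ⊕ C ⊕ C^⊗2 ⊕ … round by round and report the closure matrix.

D(0):
  [0, ∞, ∞, ∞, ∞]
  [∞, 0, 5, ∞, -2]
  [2, -3, 0, ∞, ∞]
  [19, 5, ∞, 0, ∞]
  [∞, 11, 20, ∞, 0]
D(1):
  [0, ∞, ∞, ∞, ∞]
  [∞, 0, 5, ∞, -2]
  [2, -3, 0, ∞, ∞]
  [19, 5, ∞, 0, ∞]
  [∞, 11, 20, ∞, 0]
D(2):
  [0, ∞, ∞, ∞, ∞]
  [∞, 0, 5, ∞, -2]
  [2, -3, 0, ∞, -5]
  [19, 5, 10, 0, 3]
  [∞, 11, 16, ∞, 0]
D(3):
  [0, ∞, ∞, ∞, ∞]
  [7, 0, 5, ∞, -2]
  [2, -3, 0, ∞, -5]
  [12, 5, 10, 0, 3]
  [18, 11, 16, ∞, 0]
D(4):
  [0, ∞, ∞, ∞, ∞]
  [7, 0, 5, ∞, -2]
  [2, -3, 0, ∞, -5]
  [12, 5, 10, 0, 3]
  [18, 11, 16, ∞, 0]
D(5):
  [0, ∞, ∞, ∞, ∞]
  [7, 0, 5, ∞, -2]
  [2, -3, 0, ∞, -5]
  [12, 5, 10, 0, 3]
  [18, 11, 16, ∞, 0]
Answer: C* = [[0, ∞, ∞, ∞, ∞], [7, 0, 5, ∞, -2], [2, -3, 0, ∞, -5], [12, 5, 10, 0, 3], [18, 11, 16, ∞, 0]]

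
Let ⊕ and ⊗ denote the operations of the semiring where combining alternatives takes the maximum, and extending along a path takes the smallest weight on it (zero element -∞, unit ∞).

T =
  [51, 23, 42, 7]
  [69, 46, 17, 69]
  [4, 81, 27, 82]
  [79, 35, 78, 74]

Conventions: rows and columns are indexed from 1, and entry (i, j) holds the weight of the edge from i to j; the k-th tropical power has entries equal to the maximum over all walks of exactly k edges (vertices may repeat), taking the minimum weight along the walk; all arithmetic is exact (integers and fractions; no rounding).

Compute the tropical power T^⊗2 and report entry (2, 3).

T^⊗2:
  [51, 42, 42, 42]
  [69, 46, 69, 69]
  [79, 46, 78, 74]
  [74, 78, 74, 78]
Key observation: the optimum is the walk 2->4->3, with weight 69 min 78 = 69.
Optimal value attained by: walk 2->4->3.
Answer: (T^⊗2)[2][3] = 69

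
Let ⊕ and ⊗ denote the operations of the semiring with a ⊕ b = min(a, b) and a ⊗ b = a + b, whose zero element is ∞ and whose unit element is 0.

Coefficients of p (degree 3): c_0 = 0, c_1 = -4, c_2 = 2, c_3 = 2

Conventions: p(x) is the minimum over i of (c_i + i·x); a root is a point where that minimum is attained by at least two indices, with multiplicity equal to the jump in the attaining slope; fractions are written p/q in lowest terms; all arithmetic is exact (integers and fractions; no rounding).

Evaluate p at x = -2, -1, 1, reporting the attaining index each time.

p(-2) = min(0+0·(-2)=0, -4+1·(-2)=-6, 2+2·(-2)=-2, 2+3·(-2)=-4) = -6 (attained by i=1)
p(-1) = min(0+0·(-1)=0, -4+1·(-1)=-5, 2+2·(-1)=0, 2+3·(-1)=-1) = -5 (attained by i=1)
p(1) = min(0+0·1=0, -4+1·1=-3, 2+2·1=4, 2+3·1=5) = -3 (attained by i=1)
Answer: p(-2) = -6; p(-1) = -5; p(1) = -3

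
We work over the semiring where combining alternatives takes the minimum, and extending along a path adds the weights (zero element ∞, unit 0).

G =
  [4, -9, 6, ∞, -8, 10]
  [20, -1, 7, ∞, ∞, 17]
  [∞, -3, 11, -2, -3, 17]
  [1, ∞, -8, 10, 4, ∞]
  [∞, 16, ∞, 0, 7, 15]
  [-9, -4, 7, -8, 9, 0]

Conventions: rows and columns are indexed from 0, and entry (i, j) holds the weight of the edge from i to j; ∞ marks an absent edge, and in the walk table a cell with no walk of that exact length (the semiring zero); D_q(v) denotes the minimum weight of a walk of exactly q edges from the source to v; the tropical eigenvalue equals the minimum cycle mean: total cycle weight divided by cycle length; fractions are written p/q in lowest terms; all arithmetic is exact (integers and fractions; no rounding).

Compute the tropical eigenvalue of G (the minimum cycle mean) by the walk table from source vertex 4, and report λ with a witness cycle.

q=0: [∞, ∞, ∞, ∞, 0, ∞]
q=1: [∞, 16, ∞, 0, 7, 15]
q=2: [1, 11, -8, 7, 4, 15]
q=3: [5, -11, -1, -10, -11, 9]
q=4: [-9, -12, -18, -11, -6, 4]
q=5: [-10, -21, -19, -20, -21, -1]
q=6: [-19, -22, -28, -21, -22, -6]
Optimal cycle mean attained by: cycle 2->3->2, total (-2) + (-8), length 2.
Answer: λ = -5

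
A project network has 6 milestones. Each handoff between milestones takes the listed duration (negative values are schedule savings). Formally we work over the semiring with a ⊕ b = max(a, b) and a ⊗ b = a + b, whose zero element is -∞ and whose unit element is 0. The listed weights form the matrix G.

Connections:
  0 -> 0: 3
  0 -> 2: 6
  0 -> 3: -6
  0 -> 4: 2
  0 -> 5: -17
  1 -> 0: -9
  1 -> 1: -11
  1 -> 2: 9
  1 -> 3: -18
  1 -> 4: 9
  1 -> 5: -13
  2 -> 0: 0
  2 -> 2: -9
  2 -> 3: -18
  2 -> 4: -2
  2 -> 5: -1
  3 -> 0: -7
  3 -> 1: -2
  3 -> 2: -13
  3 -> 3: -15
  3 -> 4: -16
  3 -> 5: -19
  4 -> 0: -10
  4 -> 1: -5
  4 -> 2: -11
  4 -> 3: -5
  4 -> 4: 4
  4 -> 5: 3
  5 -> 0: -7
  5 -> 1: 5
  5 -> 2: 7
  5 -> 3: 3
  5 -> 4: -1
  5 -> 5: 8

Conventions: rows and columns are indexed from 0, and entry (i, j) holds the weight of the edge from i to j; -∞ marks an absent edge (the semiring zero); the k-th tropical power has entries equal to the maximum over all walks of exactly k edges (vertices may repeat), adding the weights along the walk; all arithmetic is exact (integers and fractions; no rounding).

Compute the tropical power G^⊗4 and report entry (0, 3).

G^⊗2:
  [6, -3, 9, -3, 6, 5]
  [9, 4, 0, 4, 13, 12]
  [3, 4, 6, 2, 2, 7]
  [-4, -13, 7, -13, 7, -11]
  [-4, 8, 10, 6, 8, 11]
  [7, 13, 15, 11, 14, 16]
G^⊗3:
  [9, 10, 12, 8, 10, 13]
  [12, 17, 19, 15, 17, 20]
  [6, 12, 14, 10, 13, 15]
  [7, 2, 2, 2, 11, 10]
  [10, 16, 18, 14, 17, 19]
  [15, 21, 23, 19, 22, 24]
G^⊗4:
  [12, 18, 20, 16, 19, 21]
  [19, 25, 27, 23, 26, 28]
  [14, 20, 22, 18, 21, 23]
  [10, 15, 17, 13, 15, 18]
  [18, 24, 26, 22, 25, 27]
  [23, 29, 31, 27, 30, 32]
Key observation: the optimum is the walk 0->2->5->5->3, with weight 6 + (-1) + 8 + 3 = 16.
Optimal value attained by: walk 0->2->5->5->3.
Answer: (G^⊗4)[0][3] = 16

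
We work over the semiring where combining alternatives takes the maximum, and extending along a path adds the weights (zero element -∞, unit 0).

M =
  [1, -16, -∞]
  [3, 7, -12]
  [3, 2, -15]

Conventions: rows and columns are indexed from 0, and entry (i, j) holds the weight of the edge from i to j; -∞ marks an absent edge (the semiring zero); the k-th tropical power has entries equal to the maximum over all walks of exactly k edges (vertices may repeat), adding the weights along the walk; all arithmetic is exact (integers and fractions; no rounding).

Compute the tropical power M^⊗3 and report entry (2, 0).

M^⊗2:
  [2, -9, -28]
  [10, 14, -5]
  [5, 9, -10]
M^⊗3:
  [3, -2, -21]
  [17, 21, 2]
  [12, 16, -3]
Key observation: the optimum is the walk 2->1->1->0, with weight 2 + 7 + 3 = 12.
Optimal value attained by: walk 2->1->1->0.
Answer: (M^⊗3)[2][0] = 12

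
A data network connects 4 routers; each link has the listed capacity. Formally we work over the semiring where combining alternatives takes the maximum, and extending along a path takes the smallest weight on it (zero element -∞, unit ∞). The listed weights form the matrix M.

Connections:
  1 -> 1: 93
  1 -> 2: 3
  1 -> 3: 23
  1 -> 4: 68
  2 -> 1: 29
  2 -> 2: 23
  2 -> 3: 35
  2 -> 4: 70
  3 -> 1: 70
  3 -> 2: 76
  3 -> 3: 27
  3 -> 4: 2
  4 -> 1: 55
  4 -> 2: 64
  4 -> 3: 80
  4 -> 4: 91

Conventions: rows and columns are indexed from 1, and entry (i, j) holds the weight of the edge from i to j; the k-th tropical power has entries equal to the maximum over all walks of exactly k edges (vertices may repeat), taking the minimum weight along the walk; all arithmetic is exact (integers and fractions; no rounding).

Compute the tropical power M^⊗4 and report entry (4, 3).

M^⊗2:
  [93, 64, 68, 68]
  [55, 64, 70, 70]
  [70, 27, 35, 70]
  [70, 76, 80, 91]
M^⊗3:
  [93, 68, 68, 68]
  [70, 70, 70, 70]
  [70, 64, 70, 70]
  [70, 76, 80, 91]
M^⊗4:
  [93, 68, 68, 68]
  [70, 70, 70, 70]
  [70, 70, 70, 70]
  [70, 76, 80, 91]
Key observation: the optimum is the walk 4->4->4->4->3, with weight 91 min 91 min 91 min 80 = 80.
Optimal value attained by: walk 4->4->4->4->3.
Answer: (M^⊗4)[4][3] = 80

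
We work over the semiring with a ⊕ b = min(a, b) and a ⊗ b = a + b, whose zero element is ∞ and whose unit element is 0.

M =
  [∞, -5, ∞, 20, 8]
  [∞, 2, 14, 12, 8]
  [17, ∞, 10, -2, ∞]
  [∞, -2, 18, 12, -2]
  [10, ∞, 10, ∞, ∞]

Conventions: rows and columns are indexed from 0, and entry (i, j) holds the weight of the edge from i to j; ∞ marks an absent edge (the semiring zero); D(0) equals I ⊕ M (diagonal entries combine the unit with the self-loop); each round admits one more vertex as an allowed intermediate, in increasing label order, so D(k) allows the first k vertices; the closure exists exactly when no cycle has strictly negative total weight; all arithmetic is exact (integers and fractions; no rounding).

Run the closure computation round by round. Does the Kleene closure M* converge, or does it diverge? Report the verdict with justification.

D(0):
  [0, -5, ∞, 20, 8]
  [∞, 0, 14, 12, 8]
  [17, ∞, 0, -2, ∞]
  [∞, -2, 18, 0, -2]
  [10, ∞, 10, ∞, 0]
D(1):
  [0, -5, ∞, 20, 8]
  [∞, 0, 14, 12, 8]
  [17, 12, 0, -2, 25]
  [∞, -2, 18, 0, -2]
  [10, 5, 10, 30, 0]
D(2):
  [0, -5, 9, 7, 3]
  [∞, 0, 14, 12, 8]
  [17, 12, 0, -2, 20]
  [∞, -2, 12, 0, -2]
  [10, 5, 10, 17, 0]
D(3):
  [0, -5, 9, 7, 3]
  [31, 0, 14, 12, 8]
  [17, 12, 0, -2, 20]
  [29, -2, 12, 0, -2]
  [10, 5, 10, 8, 0]
D(4):
  [0, -5, 9, 7, 3]
  [31, 0, 14, 12, 8]
  [17, -4, 0, -2, -4]
  [29, -2, 12, 0, -2]
  [10, 5, 10, 8, 0]
D(5):
  [0, -5, 9, 7, 3]
  [18, 0, 14, 12, 8]
  [6, -4, 0, -2, -4]
  [8, -2, 8, 0, -2]
  [10, 5, 10, 8, 0]
Key observation: every diagonal entry stays at the unit through all rounds, so no improving cycle exists.
Answer: CONVERGES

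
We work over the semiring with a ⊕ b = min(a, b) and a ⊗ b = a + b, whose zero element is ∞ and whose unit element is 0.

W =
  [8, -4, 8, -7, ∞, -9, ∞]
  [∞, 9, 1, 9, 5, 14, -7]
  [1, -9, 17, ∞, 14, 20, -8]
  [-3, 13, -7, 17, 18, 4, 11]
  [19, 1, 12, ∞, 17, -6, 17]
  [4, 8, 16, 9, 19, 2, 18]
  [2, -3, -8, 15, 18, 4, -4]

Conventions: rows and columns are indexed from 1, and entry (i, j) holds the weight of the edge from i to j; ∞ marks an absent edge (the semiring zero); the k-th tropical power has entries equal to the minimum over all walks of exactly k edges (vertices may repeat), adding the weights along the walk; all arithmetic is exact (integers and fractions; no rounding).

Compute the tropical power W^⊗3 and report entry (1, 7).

W^⊗2:
  [-10, -1, -14, 0, 1, -7, -11]
  [-5, -10, -15, 8, 11, -3, -11]
  [-6, -11, -16, -6, -4, -8, -16]
  [-6, -16, 3, -10, 7, -12, -15]
  [-2, 2, 2, 3, 6, -4, -6]
  [6, 0, 2, -3, 13, -5, 1]
  [-7, -17, -12, -5, 2, -7, -16]
W^⊗3:
  [-13, -23, -19, -17, 0, -19, -22]
  [-14, -24, -19, -12, -5, -14, -23]
  [-15, -25, -24, -13, -6, -15, -24]
  [-13, -18, -23, -13, -11, -15, -23]
  [-4, -9, -14, -9, 7, -11, -10]
  [-6, -7, -10, -1, 5, -3, -7]
  [-14, -21, -24, -14, -12, -16, -24]
Key observation: the optimum is the walk 1->4->3->7, with weight (-7) + (-7) + (-8) = -22.
Optimal value attained by: walk 1->4->3->7.
Answer: (W^⊗3)[1][7] = -22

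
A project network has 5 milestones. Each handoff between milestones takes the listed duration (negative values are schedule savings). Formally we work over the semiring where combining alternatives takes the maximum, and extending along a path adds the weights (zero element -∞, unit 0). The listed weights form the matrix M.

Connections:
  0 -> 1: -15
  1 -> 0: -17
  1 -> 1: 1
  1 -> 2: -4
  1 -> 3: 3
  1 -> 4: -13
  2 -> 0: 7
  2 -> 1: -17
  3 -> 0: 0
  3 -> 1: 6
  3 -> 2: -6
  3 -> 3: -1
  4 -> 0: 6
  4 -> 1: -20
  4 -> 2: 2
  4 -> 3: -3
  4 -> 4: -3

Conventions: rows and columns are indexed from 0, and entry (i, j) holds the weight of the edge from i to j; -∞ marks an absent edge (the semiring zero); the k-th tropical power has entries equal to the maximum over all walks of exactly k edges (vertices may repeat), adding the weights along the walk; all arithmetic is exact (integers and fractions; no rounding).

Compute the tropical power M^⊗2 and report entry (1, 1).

M^⊗2:
  [-32, -14, -19, -12, -28]
  [3, 9, -3, 4, -12]
  [-34, -8, -21, -14, -30]
  [1, 7, 2, 9, -7]
  [9, 3, -1, -4, -6]
Key observation: the optimum is the walk 1->3->1, with weight 3 + 6 = 9.
Optimal value attained by: walk 1->3->1.
Answer: (M^⊗2)[1][1] = 9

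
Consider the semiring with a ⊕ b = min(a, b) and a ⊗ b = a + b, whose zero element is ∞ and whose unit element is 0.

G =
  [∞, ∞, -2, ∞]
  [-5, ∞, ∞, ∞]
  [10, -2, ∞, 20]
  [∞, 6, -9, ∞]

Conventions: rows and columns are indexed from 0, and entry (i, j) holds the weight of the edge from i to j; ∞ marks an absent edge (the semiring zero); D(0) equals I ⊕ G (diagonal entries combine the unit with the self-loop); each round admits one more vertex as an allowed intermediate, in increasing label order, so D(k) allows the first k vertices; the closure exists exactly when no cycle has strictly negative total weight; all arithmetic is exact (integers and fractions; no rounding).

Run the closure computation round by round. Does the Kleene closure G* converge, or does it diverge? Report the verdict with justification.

D(0):
  [0, ∞, -2, ∞]
  [-5, 0, ∞, ∞]
  [10, -2, 0, 20]
  [∞, 6, -9, 0]
D(1):
  [0, ∞, -2, ∞]
  [-5, 0, -7, ∞]
  [10, -2, 0, 20]
  [∞, 6, -9, 0]
Detection: at round 2, diagonal entry (2, 2) turns strictly negative.
Key observation: the cycle 2->1->0->2 has total weight (-2) + (-5) + (-2), which is strictly negative.
Answer: DIVERGES — negative cycle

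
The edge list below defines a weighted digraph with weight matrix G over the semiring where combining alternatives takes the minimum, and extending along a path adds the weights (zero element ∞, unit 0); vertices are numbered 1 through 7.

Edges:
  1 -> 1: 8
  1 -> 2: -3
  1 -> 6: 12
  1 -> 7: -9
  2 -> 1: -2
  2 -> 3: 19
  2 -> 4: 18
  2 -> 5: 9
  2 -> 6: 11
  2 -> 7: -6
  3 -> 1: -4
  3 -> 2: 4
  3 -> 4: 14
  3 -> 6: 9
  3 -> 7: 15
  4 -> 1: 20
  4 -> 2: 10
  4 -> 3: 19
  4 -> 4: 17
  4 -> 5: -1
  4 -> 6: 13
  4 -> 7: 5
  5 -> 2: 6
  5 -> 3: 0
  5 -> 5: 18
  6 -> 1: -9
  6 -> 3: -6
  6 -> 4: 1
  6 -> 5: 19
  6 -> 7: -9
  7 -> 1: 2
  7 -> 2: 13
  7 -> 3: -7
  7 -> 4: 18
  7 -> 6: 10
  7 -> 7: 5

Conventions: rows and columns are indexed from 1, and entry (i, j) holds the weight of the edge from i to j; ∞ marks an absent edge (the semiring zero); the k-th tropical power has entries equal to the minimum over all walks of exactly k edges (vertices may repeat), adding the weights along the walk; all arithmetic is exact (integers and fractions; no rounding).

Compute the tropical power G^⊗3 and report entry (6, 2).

G^⊗2:
  [-7, 4, -16, 9, 6, 1, -9]
  [-4, -5, -13, 12, 17, 4, -11]
  [0, -7, 3, 10, 13, 8, -13]
  [4, 5, -2, 14, 16, 15, 4]
  [-4, 4, 18, 14, 15, 9, 0]
  [-10, -12, -16, 8, 0, 1, -18]
  [-11, -3, -2, 7, 17, 2, -7]
G^⊗3:
  [-20, -12, -16, -2, 8, -7, -16]
  [-17, -9, -18, 1, 4, -4, -13]
  [-11, -3, -20, 5, 2, -3, -13]
  [-6, 1, -3, 12, 13, 7, -5]
  [0, -7, -7, 10, 13, 8, -13]
  [-20, -13, -25, -2, -3, -8, -19]
  [-7, -14, -14, 3, 6, 1, -20]
Key observation: the optimum is the walk 6->3->1->2, with weight (-6) + (-4) + (-3) = -13.
Optimal value attained by: walk 6->3->1->2.
Answer: (G^⊗3)[6][2] = -13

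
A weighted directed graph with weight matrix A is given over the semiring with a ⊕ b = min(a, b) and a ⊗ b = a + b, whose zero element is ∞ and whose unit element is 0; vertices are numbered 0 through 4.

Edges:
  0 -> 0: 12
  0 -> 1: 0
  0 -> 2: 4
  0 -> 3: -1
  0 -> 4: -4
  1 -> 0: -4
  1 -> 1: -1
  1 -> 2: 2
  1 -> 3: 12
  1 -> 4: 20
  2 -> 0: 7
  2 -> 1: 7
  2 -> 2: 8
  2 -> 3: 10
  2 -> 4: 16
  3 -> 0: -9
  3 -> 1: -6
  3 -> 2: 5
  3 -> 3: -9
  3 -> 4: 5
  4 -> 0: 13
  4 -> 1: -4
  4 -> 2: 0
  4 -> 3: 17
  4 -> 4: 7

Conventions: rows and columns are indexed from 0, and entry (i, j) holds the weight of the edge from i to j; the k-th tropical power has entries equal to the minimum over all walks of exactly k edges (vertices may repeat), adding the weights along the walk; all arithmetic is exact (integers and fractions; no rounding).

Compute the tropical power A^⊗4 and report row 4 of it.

A^⊗2:
  [-10, -8, -4, -10, 3]
  [-5, -4, 0, -5, -8]
  [1, 4, 9, 1, 3]
  [-18, -15, -5, -18, -13]
  [-8, -5, -2, 8, 9]
A^⊗3:
  [-19, -16, -6, -19, -14]
  [-14, -12, -8, -14, -9]
  [-8, -5, 3, -8, -3]
  [-27, -24, -14, -27, -22]
  [-9, -8, -4, -9, -12]
A^⊗4:
  [-28, -25, -15, -28, -23]
  [-23, -20, -10, -23, -18]
  [-17, -14, -4, -17, -12]
  [-36, -33, -23, -36, -31]
  [-18, -16, -12, -18, -13]
Answer: row 4 of A^⊗4 = [-18, -16, -12, -18, -13]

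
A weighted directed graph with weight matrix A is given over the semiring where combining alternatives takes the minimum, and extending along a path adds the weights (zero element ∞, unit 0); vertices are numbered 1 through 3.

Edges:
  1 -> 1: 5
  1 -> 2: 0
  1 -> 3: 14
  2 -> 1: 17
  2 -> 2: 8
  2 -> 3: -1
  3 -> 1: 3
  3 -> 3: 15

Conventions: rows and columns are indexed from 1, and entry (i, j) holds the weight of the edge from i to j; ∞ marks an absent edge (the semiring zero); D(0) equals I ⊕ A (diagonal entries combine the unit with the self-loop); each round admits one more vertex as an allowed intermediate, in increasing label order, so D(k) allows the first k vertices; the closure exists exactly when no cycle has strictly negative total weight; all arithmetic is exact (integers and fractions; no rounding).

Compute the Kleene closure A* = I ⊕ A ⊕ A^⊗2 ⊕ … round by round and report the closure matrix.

D(0):
  [0, 0, 14]
  [17, 0, -1]
  [3, ∞, 0]
D(1):
  [0, 0, 14]
  [17, 0, -1]
  [3, 3, 0]
D(2):
  [0, 0, -1]
  [17, 0, -1]
  [3, 3, 0]
D(3):
  [0, 0, -1]
  [2, 0, -1]
  [3, 3, 0]
Answer: A* = [[0, 0, -1], [2, 0, -1], [3, 3, 0]]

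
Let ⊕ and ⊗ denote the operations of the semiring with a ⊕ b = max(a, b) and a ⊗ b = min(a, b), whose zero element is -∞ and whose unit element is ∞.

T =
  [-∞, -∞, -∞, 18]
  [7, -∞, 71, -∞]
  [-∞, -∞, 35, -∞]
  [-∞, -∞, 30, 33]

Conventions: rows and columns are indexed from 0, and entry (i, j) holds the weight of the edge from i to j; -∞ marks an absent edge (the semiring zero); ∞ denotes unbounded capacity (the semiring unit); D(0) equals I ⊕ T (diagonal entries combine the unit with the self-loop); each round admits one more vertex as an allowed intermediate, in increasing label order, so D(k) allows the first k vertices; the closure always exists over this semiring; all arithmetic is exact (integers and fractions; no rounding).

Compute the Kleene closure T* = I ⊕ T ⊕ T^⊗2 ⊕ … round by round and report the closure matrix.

D(0):
  [∞, -∞, -∞, 18]
  [7, ∞, 71, -∞]
  [-∞, -∞, ∞, -∞]
  [-∞, -∞, 30, ∞]
D(1):
  [∞, -∞, -∞, 18]
  [7, ∞, 71, 7]
  [-∞, -∞, ∞, -∞]
  [-∞, -∞, 30, ∞]
D(2):
  [∞, -∞, -∞, 18]
  [7, ∞, 71, 7]
  [-∞, -∞, ∞, -∞]
  [-∞, -∞, 30, ∞]
D(3):
  [∞, -∞, -∞, 18]
  [7, ∞, 71, 7]
  [-∞, -∞, ∞, -∞]
  [-∞, -∞, 30, ∞]
D(4):
  [∞, -∞, 18, 18]
  [7, ∞, 71, 7]
  [-∞, -∞, ∞, -∞]
  [-∞, -∞, 30, ∞]
Answer: T* = [[∞, -∞, 18, 18], [7, ∞, 71, 7], [-∞, -∞, ∞, -∞], [-∞, -∞, 30, ∞]]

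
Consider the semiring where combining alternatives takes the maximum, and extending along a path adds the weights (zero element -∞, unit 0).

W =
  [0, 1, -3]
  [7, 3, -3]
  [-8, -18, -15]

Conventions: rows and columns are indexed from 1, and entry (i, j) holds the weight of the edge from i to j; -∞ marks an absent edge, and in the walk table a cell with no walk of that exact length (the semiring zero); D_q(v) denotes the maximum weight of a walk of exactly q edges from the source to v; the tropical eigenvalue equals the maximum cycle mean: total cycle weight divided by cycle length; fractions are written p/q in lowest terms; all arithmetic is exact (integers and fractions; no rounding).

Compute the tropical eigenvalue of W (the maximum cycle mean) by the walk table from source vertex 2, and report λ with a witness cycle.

q=0: [-∞, 0, -∞]
q=1: [7, 3, -3]
q=2: [10, 8, 4]
q=3: [15, 11, 7]
Optimal cycle mean attained by: cycle 1->2->1, total 1 + 7, length 2.
Answer: λ = 4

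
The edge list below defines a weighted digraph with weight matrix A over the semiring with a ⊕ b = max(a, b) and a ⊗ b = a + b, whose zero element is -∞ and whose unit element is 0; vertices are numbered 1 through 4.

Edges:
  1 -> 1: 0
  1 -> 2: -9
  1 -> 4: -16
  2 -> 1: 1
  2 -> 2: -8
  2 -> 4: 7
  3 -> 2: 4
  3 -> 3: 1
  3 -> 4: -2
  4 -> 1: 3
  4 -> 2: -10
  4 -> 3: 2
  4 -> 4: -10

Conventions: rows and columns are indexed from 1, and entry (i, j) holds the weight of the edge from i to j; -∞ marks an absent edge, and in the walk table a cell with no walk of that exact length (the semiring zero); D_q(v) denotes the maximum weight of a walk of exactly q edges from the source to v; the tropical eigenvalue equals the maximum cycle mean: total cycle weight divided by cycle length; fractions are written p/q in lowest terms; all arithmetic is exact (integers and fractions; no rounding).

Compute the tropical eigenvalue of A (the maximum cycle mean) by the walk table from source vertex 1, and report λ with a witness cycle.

q=0: [0, -∞, -∞, -∞]
q=1: [0, -9, -∞, -16]
q=2: [0, -9, -14, -2]
q=3: [1, -9, 0, -2]
q=4: [1, 4, 1, -2]
Optimal cycle mean attained by: cycle 2->4->3->2, total 7 + 2 + 4, length 3.
Answer: λ = 13/3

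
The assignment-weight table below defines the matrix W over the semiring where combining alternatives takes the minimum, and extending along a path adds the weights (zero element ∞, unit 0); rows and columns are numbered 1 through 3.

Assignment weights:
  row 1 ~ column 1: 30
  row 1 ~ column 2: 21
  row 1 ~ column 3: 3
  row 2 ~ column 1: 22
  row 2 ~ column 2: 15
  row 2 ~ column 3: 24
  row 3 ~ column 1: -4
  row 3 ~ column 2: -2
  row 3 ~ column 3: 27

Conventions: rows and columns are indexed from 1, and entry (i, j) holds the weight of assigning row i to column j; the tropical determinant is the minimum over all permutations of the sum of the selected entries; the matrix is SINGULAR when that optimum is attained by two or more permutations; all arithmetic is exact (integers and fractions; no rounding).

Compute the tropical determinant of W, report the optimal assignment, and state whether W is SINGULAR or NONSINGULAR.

σ = (1, 2, 3): 30 + 15 + 27 = 72
σ = (1, 3, 2): 30 + 24 + (-2) = 52
σ = (2, 1, 3): 21 + 22 + 27 = 70
σ = (2, 3, 1): 21 + 24 + (-4) = 41
σ = (3, 1, 2): 3 + 22 + (-2) = 23
σ = (3, 2, 1): 3 + 15 + (-4) = 14
Optimal value attained by: σ = (3, 2, 1).
Answer: det⊕(W) = 14; verdict: NONSINGULAR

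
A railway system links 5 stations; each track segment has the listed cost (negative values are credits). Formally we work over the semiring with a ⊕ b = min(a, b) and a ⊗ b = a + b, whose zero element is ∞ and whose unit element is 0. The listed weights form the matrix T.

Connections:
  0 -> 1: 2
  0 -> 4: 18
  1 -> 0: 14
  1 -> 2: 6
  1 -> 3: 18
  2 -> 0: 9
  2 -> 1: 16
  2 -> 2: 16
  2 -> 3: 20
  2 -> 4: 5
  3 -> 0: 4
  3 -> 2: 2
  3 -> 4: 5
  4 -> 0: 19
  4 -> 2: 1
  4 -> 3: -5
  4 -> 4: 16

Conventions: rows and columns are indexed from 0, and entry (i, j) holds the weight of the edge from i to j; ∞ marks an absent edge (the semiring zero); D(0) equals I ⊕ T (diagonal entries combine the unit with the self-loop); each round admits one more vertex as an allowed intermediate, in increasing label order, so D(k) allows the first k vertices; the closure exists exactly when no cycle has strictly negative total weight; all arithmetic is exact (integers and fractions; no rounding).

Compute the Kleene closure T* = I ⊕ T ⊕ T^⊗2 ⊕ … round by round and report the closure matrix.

D(0):
  [0, 2, ∞, ∞, 18]
  [14, 0, 6, 18, ∞]
  [9, 16, 0, 20, 5]
  [4, ∞, 2, 0, 5]
  [19, ∞, 1, -5, 0]
D(1):
  [0, 2, ∞, ∞, 18]
  [14, 0, 6, 18, 32]
  [9, 11, 0, 20, 5]
  [4, 6, 2, 0, 5]
  [19, 21, 1, -5, 0]
D(2):
  [0, 2, 8, 20, 18]
  [14, 0, 6, 18, 32]
  [9, 11, 0, 20, 5]
  [4, 6, 2, 0, 5]
  [19, 21, 1, -5, 0]
D(3):
  [0, 2, 8, 20, 13]
  [14, 0, 6, 18, 11]
  [9, 11, 0, 20, 5]
  [4, 6, 2, 0, 5]
  [10, 12, 1, -5, 0]
D(4):
  [0, 2, 8, 20, 13]
  [14, 0, 6, 18, 11]
  [9, 11, 0, 20, 5]
  [4, 6, 2, 0, 5]
  [-1, 1, -3, -5, 0]
D(5):
  [0, 2, 8, 8, 13]
  [10, 0, 6, 6, 11]
  [4, 6, 0, 0, 5]
  [4, 6, 2, 0, 5]
  [-1, 1, -3, -5, 0]
Answer: T* = [[0, 2, 8, 8, 13], [10, 0, 6, 6, 11], [4, 6, 0, 0, 5], [4, 6, 2, 0, 5], [-1, 1, -3, -5, 0]]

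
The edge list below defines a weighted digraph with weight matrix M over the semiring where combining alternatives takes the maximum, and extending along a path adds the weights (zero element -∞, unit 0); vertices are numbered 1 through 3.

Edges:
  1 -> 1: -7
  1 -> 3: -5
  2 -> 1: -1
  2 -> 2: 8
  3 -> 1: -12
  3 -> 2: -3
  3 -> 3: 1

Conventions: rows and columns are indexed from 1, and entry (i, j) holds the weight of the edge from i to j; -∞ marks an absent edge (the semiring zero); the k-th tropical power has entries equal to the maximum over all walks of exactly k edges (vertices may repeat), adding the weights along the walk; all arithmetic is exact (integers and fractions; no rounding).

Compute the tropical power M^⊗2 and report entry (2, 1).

M^⊗2:
  [-14, -8, -4]
  [7, 16, -6]
  [-4, 5, 2]
Key observation: the optimum is the walk 2->2->1, with weight 8 + (-1) = 7.
Optimal value attained by: walk 2->2->1.
Answer: (M^⊗2)[2][1] = 7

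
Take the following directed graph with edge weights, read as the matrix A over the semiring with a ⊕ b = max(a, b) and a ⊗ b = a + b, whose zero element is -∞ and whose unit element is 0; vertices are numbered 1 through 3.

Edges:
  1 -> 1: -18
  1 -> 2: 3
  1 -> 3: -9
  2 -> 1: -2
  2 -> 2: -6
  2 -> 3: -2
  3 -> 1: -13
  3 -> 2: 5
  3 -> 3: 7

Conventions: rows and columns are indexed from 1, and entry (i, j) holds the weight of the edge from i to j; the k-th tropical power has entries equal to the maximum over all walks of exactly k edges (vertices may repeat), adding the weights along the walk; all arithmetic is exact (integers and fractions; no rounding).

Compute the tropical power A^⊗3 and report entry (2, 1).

A^⊗2:
  [1, -3, 1]
  [-8, 3, 5]
  [3, 12, 14]
A^⊗3:
  [-5, 6, 8]
  [1, 10, 12]
  [10, 19, 21]
Key observation: the optimum is the walk 2->3->2->1, with weight (-2) + 5 + (-2) = 1.
Optimal value attained by: walk 2->3->2->1.
Answer: (A^⊗3)[2][1] = 1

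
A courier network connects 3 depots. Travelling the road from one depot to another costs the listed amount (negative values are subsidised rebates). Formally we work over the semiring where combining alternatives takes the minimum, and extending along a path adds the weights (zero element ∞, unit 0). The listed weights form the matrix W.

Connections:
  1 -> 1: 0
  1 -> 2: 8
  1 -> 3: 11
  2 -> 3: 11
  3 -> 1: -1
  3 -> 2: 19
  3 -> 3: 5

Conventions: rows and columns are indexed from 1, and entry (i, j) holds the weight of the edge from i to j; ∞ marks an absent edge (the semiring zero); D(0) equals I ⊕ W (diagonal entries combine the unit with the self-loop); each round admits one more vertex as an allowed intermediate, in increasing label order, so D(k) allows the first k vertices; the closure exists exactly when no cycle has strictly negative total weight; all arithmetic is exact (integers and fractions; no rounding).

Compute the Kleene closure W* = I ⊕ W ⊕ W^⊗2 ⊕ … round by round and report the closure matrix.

D(0):
  [0, 8, 11]
  [∞, 0, 11]
  [-1, 19, 0]
D(1):
  [0, 8, 11]
  [∞, 0, 11]
  [-1, 7, 0]
D(2):
  [0, 8, 11]
  [∞, 0, 11]
  [-1, 7, 0]
D(3):
  [0, 8, 11]
  [10, 0, 11]
  [-1, 7, 0]
Answer: W* = [[0, 8, 11], [10, 0, 11], [-1, 7, 0]]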